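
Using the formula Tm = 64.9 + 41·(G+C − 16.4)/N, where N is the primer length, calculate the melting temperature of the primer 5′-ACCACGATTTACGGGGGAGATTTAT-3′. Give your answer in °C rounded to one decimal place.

56.0°C

Base counts: A=7, T=7, G=7, C=4; G+C = 11, N = 25.
Tm = 64.9 + 41·(11 − 16.4)/25 = 64.9 + -221.40/25 = 56.0°C.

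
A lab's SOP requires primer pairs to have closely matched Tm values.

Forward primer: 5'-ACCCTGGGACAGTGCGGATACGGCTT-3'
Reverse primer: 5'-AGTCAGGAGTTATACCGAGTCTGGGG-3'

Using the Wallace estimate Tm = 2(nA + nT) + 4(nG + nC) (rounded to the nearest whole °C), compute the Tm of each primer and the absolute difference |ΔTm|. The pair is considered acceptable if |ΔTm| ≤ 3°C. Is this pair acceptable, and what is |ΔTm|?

|ΔTm| = 4°C; the pair is not acceptable.

Forward: A=5 T=5 G=9 C=7 → Tm = 2·10 + 4·16 = 84°C.
Reverse: A=6 T=6 G=10 C=4 → Tm = 2·12 + 4·14 = 80°C.
|ΔTm| = |84 − 80| = 4°C, > 3°C.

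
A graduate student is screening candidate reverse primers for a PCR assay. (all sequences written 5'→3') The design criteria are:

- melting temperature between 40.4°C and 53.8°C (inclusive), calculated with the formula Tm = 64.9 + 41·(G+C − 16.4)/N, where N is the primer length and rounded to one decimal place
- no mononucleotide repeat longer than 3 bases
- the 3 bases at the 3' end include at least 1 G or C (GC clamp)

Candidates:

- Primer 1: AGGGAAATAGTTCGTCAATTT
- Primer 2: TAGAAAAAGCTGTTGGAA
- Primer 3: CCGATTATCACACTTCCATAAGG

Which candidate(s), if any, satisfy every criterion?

Primer 1 (21 nt, A=7 T=7 G=5 C=2): Tm = 64.9 + 41·(7 − 16.4)/21 = 46.5°C ✓; longest run = 3 ✓; 3' end TTT has 0 G/C, need ≥1 ✗ — fails.
Primer 2 (18 nt, A=8 T=4 G=5 C=1): Tm = 64.9 + 41·(6 − 16.4)/18 = 41.2°C ✓; longest run = 5, exceeds 3 ✗; 3' end GAA has 1 G/C ✓ — fails.
Primer 3 (23 nt, A=7 T=6 G=3 C=7): Tm = 64.9 + 41·(10 − 16.4)/23 = 53.5°C ✓; longest run = 2 ✓; 3' end AGG has 2 G/C ✓ — passes.

Primer 3 only.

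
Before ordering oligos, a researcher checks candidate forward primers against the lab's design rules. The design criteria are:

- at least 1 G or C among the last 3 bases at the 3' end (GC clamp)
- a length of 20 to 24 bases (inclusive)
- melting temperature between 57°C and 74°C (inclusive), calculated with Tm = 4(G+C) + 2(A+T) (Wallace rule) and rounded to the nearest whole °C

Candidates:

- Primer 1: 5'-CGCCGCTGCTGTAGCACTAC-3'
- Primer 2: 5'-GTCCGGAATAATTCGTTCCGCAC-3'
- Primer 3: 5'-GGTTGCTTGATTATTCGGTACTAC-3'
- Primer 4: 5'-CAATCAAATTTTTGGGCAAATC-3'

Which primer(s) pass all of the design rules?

Primer 1 (20 nt, A=3 T=4 G=5 C=8): 3' end TAC has 1 G/C ✓; length 20 ✓; Tm = 2·7 + 4·13 = 66°C ✓ — passes.
Primer 2 (23 nt, A=5 T=6 G=5 C=7): 3' end CAC has 2 G/C ✓; length 23 ✓; Tm = 2·11 + 4·12 = 70°C ✓ — passes.
Primer 3 (24 nt, A=4 T=10 G=6 C=4): 3' end TAC has 1 G/C ✓; length 24 ✓; Tm = 2·14 + 4·10 = 68°C ✓ — passes.
Primer 4 (22 nt, A=8 T=7 G=3 C=4): 3' end ATC has 1 G/C ✓; length 22 ✓; Tm = 2·15 + 4·7 = 58°C ✓ — passes.

Primer 1, Primer 2, Primer 3 and Primer 4.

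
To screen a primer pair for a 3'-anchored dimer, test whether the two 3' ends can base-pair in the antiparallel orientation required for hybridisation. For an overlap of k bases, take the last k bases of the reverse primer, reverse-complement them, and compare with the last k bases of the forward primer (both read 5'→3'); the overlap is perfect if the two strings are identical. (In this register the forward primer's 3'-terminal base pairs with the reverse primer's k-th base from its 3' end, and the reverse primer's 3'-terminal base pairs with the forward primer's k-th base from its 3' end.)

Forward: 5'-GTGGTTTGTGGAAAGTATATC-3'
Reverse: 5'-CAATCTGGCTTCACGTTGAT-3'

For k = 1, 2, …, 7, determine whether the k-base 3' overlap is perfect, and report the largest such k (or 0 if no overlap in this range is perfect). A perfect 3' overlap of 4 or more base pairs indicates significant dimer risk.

Last 7 bases (5'→3') — forward …GTATATC, reverse …CGTTGAT.
Reverse complement of the reverse primer's last 7 bases: ATCAACG; its first k bases are the reverse complement of the reverse primer's last k bases, so a perfect k-base overlap needs the forward primer's last k bases to equal them.
Comparing (forward last k vs required): k=1: C vs A ✗; k=2: TC vs AT ✗; k=3: ATC vs ATC ✓; k=4: TATC vs ATCA ✗; k=5: ATATC vs ATCAA ✗; k=6: TATATC vs ATCAAC ✗; k=7: GTATATC vs ATCAACG ✗.
Only k = 3 is perfect, so the longest perfect 3' overlap is 3.

Longest perfect overlap: 3 complementary base pairs; below the dimer-risk threshold (threshold 4).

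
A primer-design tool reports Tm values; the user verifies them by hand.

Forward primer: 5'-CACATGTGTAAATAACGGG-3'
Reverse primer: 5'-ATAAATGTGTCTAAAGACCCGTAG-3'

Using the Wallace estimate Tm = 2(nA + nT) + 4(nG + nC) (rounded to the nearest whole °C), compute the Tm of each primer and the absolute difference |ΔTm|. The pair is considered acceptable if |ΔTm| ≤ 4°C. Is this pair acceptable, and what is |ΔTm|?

Forward: A=7 T=4 G=5 C=3 → Tm = 2·11 + 4·8 = 54°C.
Reverse: A=9 T=6 G=5 C=4 → Tm = 2·15 + 4·9 = 66°C.
|ΔTm| = |54 − 66| = 12°C, > 4°C.

|ΔTm| = 12°C; the pair is not acceptable.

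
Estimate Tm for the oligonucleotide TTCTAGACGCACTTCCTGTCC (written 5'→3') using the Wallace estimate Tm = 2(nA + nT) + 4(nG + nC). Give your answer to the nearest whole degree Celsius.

Base counts: A=3, T=7, G=3, C=8 (length 21).
Tm = 2·(3+7) + 4·(3+8) = 2·10 + 4·11 = 20 + 44 = 64°C.

64°C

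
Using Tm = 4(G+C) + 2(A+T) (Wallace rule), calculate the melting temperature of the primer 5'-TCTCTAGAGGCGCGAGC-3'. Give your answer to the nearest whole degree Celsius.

Base counts: A=3, T=3, G=6, C=5 (length 17).
Tm = 2·(3+3) + 4·(6+5) = 2·6 + 4·11 = 12 + 44 = 56°C.

56°C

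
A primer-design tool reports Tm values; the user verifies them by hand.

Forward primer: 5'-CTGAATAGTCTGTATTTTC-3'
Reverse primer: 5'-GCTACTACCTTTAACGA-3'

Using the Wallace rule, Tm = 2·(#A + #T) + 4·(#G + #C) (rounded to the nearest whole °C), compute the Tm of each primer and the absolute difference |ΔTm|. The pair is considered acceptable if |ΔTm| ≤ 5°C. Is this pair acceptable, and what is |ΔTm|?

Forward: A=4 T=9 G=3 C=3 → Tm = 2·13 + 4·6 = 50°C.
Reverse: A=5 T=5 G=2 C=5 → Tm = 2·10 + 4·7 = 48°C.
|ΔTm| = |50 − 48| = 2°C, ≤ 5°C.

|ΔTm| = 2°C; the pair is acceptable.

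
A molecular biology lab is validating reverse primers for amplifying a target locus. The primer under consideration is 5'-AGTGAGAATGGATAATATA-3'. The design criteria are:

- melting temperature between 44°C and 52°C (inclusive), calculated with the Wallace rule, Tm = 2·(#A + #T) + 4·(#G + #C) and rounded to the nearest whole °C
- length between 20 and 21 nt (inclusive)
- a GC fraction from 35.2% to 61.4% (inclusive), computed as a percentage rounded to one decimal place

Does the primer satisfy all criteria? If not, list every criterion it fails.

Fails: length, GC content.

Base counts: A=9, T=5, G=5, C=0 (length 19).
Tm: Tm = 2·14 + 4·5 = 48°C ✓
length: length 19, outside 20–21 ✗
GC content: GC 5/19 = 26.3%, outside 35.2–61.4% ✗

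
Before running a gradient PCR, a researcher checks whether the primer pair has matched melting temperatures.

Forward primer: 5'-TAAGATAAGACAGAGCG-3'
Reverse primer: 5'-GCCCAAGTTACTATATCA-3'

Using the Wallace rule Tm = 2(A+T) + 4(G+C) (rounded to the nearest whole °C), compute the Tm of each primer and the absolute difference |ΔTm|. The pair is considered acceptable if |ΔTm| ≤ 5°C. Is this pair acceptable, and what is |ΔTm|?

Forward: A=8 T=2 G=5 C=2 → Tm = 2·10 + 4·7 = 48°C.
Reverse: A=6 T=5 G=2 C=5 → Tm = 2·11 + 4·7 = 50°C.
|ΔTm| = |48 − 50| = 2°C, ≤ 5°C.

|ΔTm| = 2°C; the pair is acceptable.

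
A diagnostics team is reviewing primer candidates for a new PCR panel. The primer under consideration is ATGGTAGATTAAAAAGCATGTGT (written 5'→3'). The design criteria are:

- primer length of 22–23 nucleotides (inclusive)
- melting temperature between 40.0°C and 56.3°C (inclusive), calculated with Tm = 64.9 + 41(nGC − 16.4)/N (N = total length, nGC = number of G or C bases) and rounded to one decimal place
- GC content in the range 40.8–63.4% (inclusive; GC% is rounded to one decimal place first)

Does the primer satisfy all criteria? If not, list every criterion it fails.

Fails: GC content.

Base counts: A=9, T=7, G=6, C=1 (length 23).
length: length 23 ✓
Tm: Tm = 64.9 + 41·(7 − 16.4)/23 = 48.1°C ✓
GC content: GC 7/23 = 30.4%, outside 40.8–63.4% ✗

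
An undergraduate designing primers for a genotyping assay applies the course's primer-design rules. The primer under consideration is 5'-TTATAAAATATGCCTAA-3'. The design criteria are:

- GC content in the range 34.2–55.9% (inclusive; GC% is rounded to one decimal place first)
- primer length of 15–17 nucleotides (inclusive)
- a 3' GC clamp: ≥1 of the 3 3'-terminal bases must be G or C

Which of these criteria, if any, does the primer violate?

Fails: GC content, GC clamp.

Base counts: A=8, T=6, G=1, C=2 (length 17).
GC content: GC 3/17 = 17.6%, outside 34.2–55.9% ✗
length: length 17 ✓
GC clamp: 3' end TAA has 0 G/C, need ≥1 ✗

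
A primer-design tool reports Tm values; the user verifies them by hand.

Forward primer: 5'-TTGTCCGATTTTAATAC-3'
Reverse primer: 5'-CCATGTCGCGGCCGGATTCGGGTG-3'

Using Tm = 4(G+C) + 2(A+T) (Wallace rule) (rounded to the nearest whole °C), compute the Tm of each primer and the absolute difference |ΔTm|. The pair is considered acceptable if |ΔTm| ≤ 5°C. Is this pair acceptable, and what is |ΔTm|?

|ΔTm| = 38°C; the pair is not acceptable.

Forward: A=4 T=8 G=2 C=3 → Tm = 2·12 + 4·5 = 44°C.
Reverse: A=2 T=5 G=10 C=7 → Tm = 2·7 + 4·17 = 82°C.
|ΔTm| = |44 − 82| = 38°C, > 5°C.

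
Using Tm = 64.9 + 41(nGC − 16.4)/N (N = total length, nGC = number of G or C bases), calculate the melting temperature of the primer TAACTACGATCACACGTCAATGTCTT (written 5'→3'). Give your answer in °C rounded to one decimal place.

Base counts: A=8, T=8, G=3, C=7; G+C = 10, N = 26.
Tm = 64.9 + 41·(10 − 16.4)/26 = 64.9 + -262.40/26 = 54.8°C.

54.8°C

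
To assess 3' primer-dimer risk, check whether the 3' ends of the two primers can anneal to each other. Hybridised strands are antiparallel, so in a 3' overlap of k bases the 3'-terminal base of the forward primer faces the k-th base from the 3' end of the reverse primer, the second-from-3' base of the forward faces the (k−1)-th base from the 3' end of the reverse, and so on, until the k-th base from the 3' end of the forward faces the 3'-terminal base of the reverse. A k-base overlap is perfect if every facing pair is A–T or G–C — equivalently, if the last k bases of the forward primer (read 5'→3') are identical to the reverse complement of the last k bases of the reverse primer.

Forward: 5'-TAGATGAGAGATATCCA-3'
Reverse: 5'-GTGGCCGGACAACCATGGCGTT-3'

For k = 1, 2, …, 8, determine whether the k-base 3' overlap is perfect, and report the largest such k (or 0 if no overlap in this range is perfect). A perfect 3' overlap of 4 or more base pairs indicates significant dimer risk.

Last 8 bases (5'→3') — forward …GATATCCA, reverse …ATGGCGTT.
Reverse complement of the reverse primer's last 8 bases: AACGCCAT; its first k bases are the reverse complement of the reverse primer's last k bases, so a perfect k-base overlap needs the forward primer's last k bases to equal them.
Comparing (forward last k vs required): k=1: A vs A ✓; k=2: CA vs AA ✗; k=3: CCA vs AAC ✗; k=4: TCCA vs AACG ✗; k=5: ATCCA vs AACGC ✗; k=6: TATCCA vs AACGCC ✗; k=7: ATATCCA vs AACGCCA ✗; k=8: GATATCCA vs AACGCCAT ✗.
Only k = 1 is perfect, so the longest perfect 3' overlap is 1.

Longest perfect overlap: 1 complementary base pair; below the dimer-risk threshold (threshold 4).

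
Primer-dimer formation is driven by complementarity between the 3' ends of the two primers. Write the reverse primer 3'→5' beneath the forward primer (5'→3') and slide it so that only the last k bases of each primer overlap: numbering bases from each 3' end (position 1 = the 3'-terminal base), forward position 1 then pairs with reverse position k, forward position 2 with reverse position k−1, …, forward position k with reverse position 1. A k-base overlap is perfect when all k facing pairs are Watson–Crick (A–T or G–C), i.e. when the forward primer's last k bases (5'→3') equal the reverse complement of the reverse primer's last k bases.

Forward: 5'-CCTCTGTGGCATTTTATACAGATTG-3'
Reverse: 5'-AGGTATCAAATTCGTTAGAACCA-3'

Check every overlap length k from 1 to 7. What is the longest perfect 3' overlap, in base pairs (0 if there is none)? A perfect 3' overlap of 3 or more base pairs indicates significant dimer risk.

Last 7 bases (5'→3') — forward …CAGATTG, reverse …AGAACCA.
Reverse complement of the reverse primer's last 7 bases: TGGTTCT; its first k bases are the reverse complement of the reverse primer's last k bases, so a perfect k-base overlap needs the forward primer's last k bases to equal them.
Comparing (forward last k vs required): k=1: G vs T ✗; k=2: TG vs TG ✓; k=3: TTG vs TGG ✗; k=4: ATTG vs TGGT ✗; k=5: GATTG vs TGGTT ✗; k=6: AGATTG vs TGGTTC ✗; k=7: CAGATTG vs TGGTTCT ✗.
Only k = 2 is perfect, so the longest perfect 3' overlap is 2.

Longest perfect overlap: 2 complementary base pairs; below the dimer-risk threshold (threshold 3).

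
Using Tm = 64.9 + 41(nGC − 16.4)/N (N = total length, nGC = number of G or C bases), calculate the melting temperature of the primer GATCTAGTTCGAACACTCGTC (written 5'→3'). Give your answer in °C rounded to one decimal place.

52.4°C

Base counts: A=5, T=6, G=4, C=6; G+C = 10, N = 21.
Tm = 64.9 + 41·(10 − 16.4)/21 = 64.9 + -262.40/21 = 52.4°C.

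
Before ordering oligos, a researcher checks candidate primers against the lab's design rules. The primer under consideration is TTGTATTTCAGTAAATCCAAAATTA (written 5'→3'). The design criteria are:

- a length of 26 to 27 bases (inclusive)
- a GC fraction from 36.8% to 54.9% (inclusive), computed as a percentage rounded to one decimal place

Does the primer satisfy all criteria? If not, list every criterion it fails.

Fails: length, GC content.

Base counts: A=10, T=10, G=2, C=3 (length 25).
length: length 25, outside 26–27 ✗
GC content: GC 5/25 = 20.0%, outside 36.8–54.9% ✗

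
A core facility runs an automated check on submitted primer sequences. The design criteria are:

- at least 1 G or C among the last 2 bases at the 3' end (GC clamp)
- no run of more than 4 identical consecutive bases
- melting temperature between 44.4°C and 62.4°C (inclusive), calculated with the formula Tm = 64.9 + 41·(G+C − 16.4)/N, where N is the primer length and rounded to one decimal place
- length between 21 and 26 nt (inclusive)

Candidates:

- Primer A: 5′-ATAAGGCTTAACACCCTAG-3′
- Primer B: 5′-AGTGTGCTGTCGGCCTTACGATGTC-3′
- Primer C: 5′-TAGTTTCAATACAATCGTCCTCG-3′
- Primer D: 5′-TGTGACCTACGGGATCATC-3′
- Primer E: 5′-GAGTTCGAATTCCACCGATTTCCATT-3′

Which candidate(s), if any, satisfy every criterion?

Primer A (19 nt, A=7 T=4 G=3 C=5): 3' end AG has 1 G/C ✓; longest run = 3 ✓; Tm = 64.9 + 41·(8 − 16.4)/19 = 46.8°C ✓; length 19, outside 21–26 ✗ — fails.
Primer B (25 nt, A=3 T=8 G=8 C=6): 3' end TC has 1 G/C ✓; longest run = 2 ✓; Tm = 64.9 + 41·(14 − 16.4)/25 = 61.0°C ✓; length 25 ✓ — passes.
Primer C (23 nt, A=6 T=8 G=3 C=6): 3' end CG has 2 G/C ✓; longest run = 3 ✓; Tm = 64.9 + 41·(9 − 16.4)/23 = 51.7°C ✓; length 23 ✓ — passes.
Primer D (19 nt, A=4 T=5 G=5 C=5): 3' end TC has 1 G/C ✓; longest run = 3 ✓; Tm = 64.9 + 41·(10 − 16.4)/19 = 51.1°C ✓; length 19, outside 21–26 ✗ — fails.
Primer E (26 nt, A=6 T=9 G=4 C=7): 3' end TT has 0 G/C, need ≥1 ✗; longest run = 3 ✓; Tm = 64.9 + 41·(11 − 16.4)/26 = 56.4°C ✓; length 26 ✓ — fails.

Primer B and Primer C.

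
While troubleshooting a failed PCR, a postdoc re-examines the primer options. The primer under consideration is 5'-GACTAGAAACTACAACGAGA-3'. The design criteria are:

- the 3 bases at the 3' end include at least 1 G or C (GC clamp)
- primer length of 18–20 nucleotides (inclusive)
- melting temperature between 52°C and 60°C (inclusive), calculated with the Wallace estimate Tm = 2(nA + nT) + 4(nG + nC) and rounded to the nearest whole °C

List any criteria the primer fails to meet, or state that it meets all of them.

Meets all criteria.

Base counts: A=10, T=2, G=4, C=4 (length 20).
GC clamp: 3' end AGA has 1 G/C ✓
length: length 20 ✓
Tm: Tm = 2·12 + 4·8 = 56°C ✓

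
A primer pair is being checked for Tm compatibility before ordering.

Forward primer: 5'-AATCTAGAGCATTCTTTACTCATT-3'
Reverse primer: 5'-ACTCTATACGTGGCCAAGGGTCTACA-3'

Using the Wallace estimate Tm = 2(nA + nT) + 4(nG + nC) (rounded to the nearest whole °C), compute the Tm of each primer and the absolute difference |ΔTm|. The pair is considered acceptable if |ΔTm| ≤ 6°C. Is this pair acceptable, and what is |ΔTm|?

Forward: A=7 T=10 G=2 C=5 → Tm = 2·17 + 4·7 = 62°C.
Reverse: A=7 T=6 G=6 C=7 → Tm = 2·13 + 4·13 = 78°C.
|ΔTm| = |62 − 78| = 16°C, > 6°C.

|ΔTm| = 16°C; the pair is not acceptable.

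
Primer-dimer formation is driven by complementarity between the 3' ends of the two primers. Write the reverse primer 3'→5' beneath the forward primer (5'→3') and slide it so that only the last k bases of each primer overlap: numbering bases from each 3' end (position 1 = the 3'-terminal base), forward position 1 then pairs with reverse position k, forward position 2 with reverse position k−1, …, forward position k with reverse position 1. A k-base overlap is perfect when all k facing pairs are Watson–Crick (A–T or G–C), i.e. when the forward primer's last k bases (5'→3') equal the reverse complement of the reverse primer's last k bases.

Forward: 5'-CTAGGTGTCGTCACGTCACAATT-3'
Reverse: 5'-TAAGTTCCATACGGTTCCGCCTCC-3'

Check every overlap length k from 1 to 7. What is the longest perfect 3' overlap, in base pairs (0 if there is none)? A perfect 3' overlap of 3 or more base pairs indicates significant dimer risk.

Last 7 bases (5'→3') — forward …CACAATT, reverse …CGCCTCC.
Reverse complement of the reverse primer's last 7 bases: GGAGGCG; its first k bases are the reverse complement of the reverse primer's last k bases, so a perfect k-base overlap needs the forward primer's last k bases to equal them.
Comparing (forward last k vs required): k=1: T vs G ✗; k=2: TT vs GG ✗; k=3: ATT vs GGA ✗; k=4: AATT vs GGAG ✗; k=5: CAATT vs GGAGG ✗; k=6: ACAATT vs GGAGGC ✗; k=7: CACAATT vs GGAGGCG ✗.
No overlap length from 1 to 7 is perfect, so the longest perfect 3' overlap is 0.

Longest perfect overlap: 0 complementary base pairs; below the dimer-risk threshold (threshold 3).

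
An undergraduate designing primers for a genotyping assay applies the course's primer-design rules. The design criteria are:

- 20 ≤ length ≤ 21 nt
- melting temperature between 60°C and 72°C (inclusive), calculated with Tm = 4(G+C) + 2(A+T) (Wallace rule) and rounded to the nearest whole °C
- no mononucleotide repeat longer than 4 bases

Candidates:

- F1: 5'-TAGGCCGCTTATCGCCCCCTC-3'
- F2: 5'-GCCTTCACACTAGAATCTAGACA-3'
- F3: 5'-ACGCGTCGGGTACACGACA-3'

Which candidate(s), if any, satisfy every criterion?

F1 (21 nt, A=2 T=5 G=4 C=10): length 21 ✓; Tm = 2·7 + 4·14 = 70°C ✓; longest run = 5, exceeds 4 ✗ — fails.
F2 (23 nt, A=8 T=5 G=3 C=7): length 23, outside 20–21 ✗; Tm = 2·13 + 4·10 = 66°C ✓; longest run = 2 ✓ — fails.
F3 (19 nt, A=5 T=2 G=6 C=6): length 19, outside 20–21 ✗; Tm = 2·7 + 4·12 = 62°C ✓; longest run = 3 ✓ — fails.

None of the candidates satisfy all criteria.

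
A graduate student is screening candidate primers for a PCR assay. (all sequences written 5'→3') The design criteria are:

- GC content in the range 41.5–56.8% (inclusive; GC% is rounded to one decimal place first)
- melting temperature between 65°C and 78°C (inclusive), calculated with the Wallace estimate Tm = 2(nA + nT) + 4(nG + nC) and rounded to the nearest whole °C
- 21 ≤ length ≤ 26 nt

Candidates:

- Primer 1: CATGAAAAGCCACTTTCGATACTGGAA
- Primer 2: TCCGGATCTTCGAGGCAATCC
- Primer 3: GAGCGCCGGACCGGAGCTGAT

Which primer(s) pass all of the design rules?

None of the candidates satisfy all criteria.

Primer 1 (27 nt, A=10 T=6 G=5 C=6): GC 11/27 = 40.7%, outside 41.5–56.8% ✗; Tm = 2·16 + 4·11 = 76°C ✓; length 27, outside 21–26 ✗ — fails.
Primer 2 (21 nt, A=4 T=5 G=5 C=7): GC 12/21 = 57.1%, outside 41.5–56.8% ✗; Tm = 2·9 + 4·12 = 66°C ✓; length 21 ✓ — fails.
Primer 3 (21 nt, A=4 T=2 G=9 C=6): GC 15/21 = 71.4%, outside 41.5–56.8% ✗; Tm = 2·6 + 4·15 = 72°C ✓; length 21 ✓ — fails.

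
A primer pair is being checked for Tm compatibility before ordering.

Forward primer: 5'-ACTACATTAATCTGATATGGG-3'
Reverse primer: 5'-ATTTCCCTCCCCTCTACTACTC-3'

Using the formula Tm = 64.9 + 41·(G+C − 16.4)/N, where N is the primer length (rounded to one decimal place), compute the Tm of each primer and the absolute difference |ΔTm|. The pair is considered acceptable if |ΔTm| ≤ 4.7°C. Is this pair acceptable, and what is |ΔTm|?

|ΔTm| = 8.3°C; the pair is not acceptable.

Forward: G+C = 7, N = 21 → Tm = 64.9 + 41·(7 − 16.4)/21 = 46.5°C.
Reverse: G+C = 11, N = 22 → Tm = 64.9 + 41·(11 − 16.4)/22 = 54.8°C.
|ΔTm| = |46.5 − 54.8| = 8.3°C, > 4.7°C.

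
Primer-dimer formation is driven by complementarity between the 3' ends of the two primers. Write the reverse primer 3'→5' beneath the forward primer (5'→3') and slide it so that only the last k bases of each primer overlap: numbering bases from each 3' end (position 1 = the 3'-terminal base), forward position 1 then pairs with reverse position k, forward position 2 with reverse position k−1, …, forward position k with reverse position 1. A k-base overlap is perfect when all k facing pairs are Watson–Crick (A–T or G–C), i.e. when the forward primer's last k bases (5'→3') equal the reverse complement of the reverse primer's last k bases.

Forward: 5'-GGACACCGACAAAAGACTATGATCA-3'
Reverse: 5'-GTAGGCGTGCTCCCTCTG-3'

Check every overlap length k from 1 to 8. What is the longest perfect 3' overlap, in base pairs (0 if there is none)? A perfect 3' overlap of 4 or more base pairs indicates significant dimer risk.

Longest perfect overlap: 2 complementary base pairs; below the dimer-risk threshold (threshold 4).

Last 8 bases (5'→3') — forward …TATGATCA, reverse …TCCCTCTG.
Reverse complement of the reverse primer's last 8 bases: CAGAGGGA; its first k bases are the reverse complement of the reverse primer's last k bases, so a perfect k-base overlap needs the forward primer's last k bases to equal them.
Comparing (forward last k vs required): k=1: A vs C ✗; k=2: CA vs CA ✓; k=3: TCA vs CAG ✗; k=4: ATCA vs CAGA ✗; k=5: GATCA vs CAGAG ✗; k=6: TGATCA vs CAGAGG ✗; k=7: ATGATCA vs CAGAGGG ✗; k=8: TATGATCA vs CAGAGGGA ✗.
Only k = 2 is perfect, so the longest perfect 3' overlap is 2.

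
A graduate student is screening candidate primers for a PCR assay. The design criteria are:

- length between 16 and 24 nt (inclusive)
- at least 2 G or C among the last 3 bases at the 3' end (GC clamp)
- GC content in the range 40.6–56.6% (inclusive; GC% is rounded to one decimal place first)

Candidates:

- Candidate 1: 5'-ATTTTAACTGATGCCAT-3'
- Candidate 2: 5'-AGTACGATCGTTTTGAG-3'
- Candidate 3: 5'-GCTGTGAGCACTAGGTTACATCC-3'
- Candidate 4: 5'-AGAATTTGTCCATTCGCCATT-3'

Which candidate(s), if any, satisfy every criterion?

Candidate 2 and Candidate 3.

Candidate 1 (17 nt, A=5 T=7 G=2 C=3): length 17 ✓; 3' end CAT has 1 G/C, need ≥2 ✗; GC 5/17 = 29.4%, outside 40.6–56.6% ✗ — fails.
Candidate 2 (17 nt, A=4 T=6 G=5 C=2): length 17 ✓; 3' end GAG has 2 G/C ✓; GC 7/17 = 41.2% ✓ — passes.
Candidate 3 (23 nt, A=5 T=6 G=6 C=6): length 23 ✓; 3' end TCC has 2 G/C ✓; GC 12/23 = 52.2% ✓ — passes.
Candidate 4 (21 nt, A=5 T=8 G=3 C=5): length 21 ✓; 3' end ATT has 0 G/C, need ≥2 ✗; GC 8/21 = 38.1%, outside 40.6–56.6% ✗ — fails.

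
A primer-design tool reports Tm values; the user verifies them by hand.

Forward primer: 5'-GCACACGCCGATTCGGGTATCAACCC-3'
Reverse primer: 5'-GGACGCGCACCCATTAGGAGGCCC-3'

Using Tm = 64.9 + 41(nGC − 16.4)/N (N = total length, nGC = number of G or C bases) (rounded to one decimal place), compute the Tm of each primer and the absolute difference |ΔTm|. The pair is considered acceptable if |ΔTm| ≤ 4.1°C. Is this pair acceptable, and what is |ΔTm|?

Forward: G+C = 16, N = 26 → Tm = 64.9 + 41·(16 − 16.4)/26 = 64.3°C.
Reverse: G+C = 17, N = 24 → Tm = 64.9 + 41·(17 − 16.4)/24 = 65.9°C.
|ΔTm| = |64.3 − 65.9| = 1.6°C, ≤ 4.1°C.

|ΔTm| = 1.6°C; the pair is acceptable.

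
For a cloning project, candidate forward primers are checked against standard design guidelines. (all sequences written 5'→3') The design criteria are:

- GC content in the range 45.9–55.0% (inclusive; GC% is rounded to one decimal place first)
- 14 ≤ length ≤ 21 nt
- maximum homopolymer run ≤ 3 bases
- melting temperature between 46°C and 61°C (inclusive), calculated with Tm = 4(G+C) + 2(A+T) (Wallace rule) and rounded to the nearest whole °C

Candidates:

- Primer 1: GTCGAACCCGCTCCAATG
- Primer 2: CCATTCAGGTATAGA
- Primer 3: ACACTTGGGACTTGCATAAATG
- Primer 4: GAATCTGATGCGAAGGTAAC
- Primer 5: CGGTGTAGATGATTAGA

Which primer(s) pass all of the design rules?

None of the candidates satisfy all criteria.

Primer 1 (18 nt, A=4 T=3 G=4 C=7): GC 11/18 = 61.1%, outside 45.9–55.0% ✗; length 18 ✓; longest run = 3 ✓; Tm = 2·7 + 4·11 = 58°C ✓ — fails.
Primer 2 (15 nt, A=5 T=4 G=3 C=3): GC 6/15 = 40.0%, outside 45.9–55.0% ✗; length 15 ✓; longest run = 2 ✓; Tm = 2·9 + 4·6 = 42°C, outside 46–61°C ✗ — fails.
Primer 3 (22 nt, A=7 T=6 G=5 C=4): GC 9/22 = 40.9%, outside 45.9–55.0% ✗; length 22, outside 14–21 ✗; longest run = 3 ✓; Tm = 2·13 + 4·9 = 62°C, outside 46–61°C ✗ — fails.
Primer 4 (20 nt, A=7 T=4 G=6 C=3): GC 9/20 = 45.0%, outside 45.9–55.0% ✗; length 20 ✓; longest run = 2 ✓; Tm = 2·11 + 4·9 = 58°C ✓ — fails.
Primer 5 (17 nt, A=5 T=5 G=6 C=1): GC 7/17 = 41.2%, outside 45.9–55.0% ✗; length 17 ✓; longest run = 2 ✓; Tm = 2·10 + 4·7 = 48°C ✓ — fails.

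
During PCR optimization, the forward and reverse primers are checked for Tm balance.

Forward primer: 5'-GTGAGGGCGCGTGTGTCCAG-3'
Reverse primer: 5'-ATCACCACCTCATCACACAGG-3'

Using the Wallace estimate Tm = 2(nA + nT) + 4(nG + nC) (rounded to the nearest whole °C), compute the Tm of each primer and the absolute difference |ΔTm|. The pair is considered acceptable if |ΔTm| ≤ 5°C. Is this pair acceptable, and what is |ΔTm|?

|ΔTm| = 4°C; the pair is acceptable.

Forward: A=2 T=4 G=10 C=4 → Tm = 2·6 + 4·14 = 68°C.
Reverse: A=7 T=3 G=2 C=9 → Tm = 2·10 + 4·11 = 64°C.
|ΔTm| = |68 − 64| = 4°C, ≤ 5°C.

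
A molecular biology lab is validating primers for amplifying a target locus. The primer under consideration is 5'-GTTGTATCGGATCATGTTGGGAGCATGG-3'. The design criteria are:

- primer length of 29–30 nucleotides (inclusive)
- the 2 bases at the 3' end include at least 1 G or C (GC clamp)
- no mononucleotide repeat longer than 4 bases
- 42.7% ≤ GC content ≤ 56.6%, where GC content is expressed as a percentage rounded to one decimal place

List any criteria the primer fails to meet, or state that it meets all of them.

Base counts: A=5, T=9, G=11, C=3 (length 28).
length: length 28, outside 29–30 ✗
GC clamp: 3' end GG has 2 G/C ✓
homopolymer run: longest run = 3 ✓
GC content: GC 14/28 = 50.0% ✓

Fails: length.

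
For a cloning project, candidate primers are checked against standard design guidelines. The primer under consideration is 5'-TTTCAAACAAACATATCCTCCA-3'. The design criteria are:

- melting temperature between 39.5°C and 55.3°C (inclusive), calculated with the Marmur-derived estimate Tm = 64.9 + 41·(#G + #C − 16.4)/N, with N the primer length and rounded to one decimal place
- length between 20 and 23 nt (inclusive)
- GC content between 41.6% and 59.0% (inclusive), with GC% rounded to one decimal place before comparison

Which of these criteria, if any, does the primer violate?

Base counts: A=9, T=6, G=0, C=7 (length 22).
Tm: Tm = 64.9 + 41·(7 − 16.4)/22 = 47.4°C ✓
length: length 22 ✓
GC content: GC 7/22 = 31.8%, outside 41.6–59.0% ✗

Fails: GC content.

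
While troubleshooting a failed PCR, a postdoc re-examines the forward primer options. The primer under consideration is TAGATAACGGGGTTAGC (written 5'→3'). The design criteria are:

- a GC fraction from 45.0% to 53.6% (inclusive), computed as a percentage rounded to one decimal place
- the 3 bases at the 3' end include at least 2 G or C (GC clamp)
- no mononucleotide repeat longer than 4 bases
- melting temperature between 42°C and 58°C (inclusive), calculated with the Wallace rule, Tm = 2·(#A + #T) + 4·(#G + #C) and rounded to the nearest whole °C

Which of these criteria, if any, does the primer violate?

Meets all criteria.

Base counts: A=5, T=4, G=6, C=2 (length 17).
GC content: GC 8/17 = 47.1% ✓
GC clamp: 3' end AGC has 2 G/C ✓
homopolymer run: longest run = 4 ✓
Tm: Tm = 2·9 + 4·8 = 50°C ✓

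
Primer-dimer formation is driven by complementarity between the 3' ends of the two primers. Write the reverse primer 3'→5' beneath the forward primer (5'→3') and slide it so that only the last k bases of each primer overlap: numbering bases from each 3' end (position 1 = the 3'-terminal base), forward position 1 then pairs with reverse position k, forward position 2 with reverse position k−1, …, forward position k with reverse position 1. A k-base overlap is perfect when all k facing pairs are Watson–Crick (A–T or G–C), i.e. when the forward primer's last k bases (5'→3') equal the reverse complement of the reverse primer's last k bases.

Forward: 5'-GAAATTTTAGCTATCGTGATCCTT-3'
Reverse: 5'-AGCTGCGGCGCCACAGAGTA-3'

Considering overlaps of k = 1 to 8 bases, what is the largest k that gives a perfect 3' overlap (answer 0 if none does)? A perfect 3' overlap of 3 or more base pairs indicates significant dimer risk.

Last 8 bases (5'→3') — forward …TGATCCTT, reverse …ACAGAGTA.
Reverse complement of the reverse primer's last 8 bases: TACTCTGT; its first k bases are the reverse complement of the reverse primer's last k bases, so a perfect k-base overlap needs the forward primer's last k bases to equal them.
Comparing (forward last k vs required): k=1: T vs T ✓; k=2: TT vs TA ✗; k=3: CTT vs TAC ✗; k=4: CCTT vs TACT ✗; k=5: TCCTT vs TACTC ✗; k=6: ATCCTT vs TACTCT ✗; k=7: GATCCTT vs TACTCTG ✗; k=8: TGATCCTT vs TACTCTGT ✗.
Only k = 1 is perfect, so the longest perfect 3' overlap is 1.

Longest perfect overlap: 1 complementary base pair; below the dimer-risk threshold (threshold 3).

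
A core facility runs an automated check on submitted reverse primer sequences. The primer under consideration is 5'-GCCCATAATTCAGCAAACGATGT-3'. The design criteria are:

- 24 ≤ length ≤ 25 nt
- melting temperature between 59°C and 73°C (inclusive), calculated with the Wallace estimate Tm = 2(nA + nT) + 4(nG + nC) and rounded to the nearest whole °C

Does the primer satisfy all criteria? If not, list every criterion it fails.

Base counts: A=8, T=5, G=4, C=6 (length 23).
length: length 23, outside 24–25 ✗
Tm: Tm = 2·13 + 4·10 = 66°C ✓

Fails: length.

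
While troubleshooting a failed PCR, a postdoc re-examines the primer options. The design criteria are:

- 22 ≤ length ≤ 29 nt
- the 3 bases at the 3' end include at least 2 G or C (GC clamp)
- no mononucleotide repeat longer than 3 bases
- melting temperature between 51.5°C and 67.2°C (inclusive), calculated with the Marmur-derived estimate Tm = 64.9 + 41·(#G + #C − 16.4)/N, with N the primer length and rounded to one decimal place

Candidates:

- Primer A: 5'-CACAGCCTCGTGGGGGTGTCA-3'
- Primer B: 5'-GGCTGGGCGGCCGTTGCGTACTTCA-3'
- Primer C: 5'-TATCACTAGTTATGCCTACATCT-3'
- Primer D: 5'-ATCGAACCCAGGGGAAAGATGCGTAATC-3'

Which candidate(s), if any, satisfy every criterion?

None of the candidates satisfy all criteria.

Primer A (21 nt, A=3 T=4 G=8 C=6): length 21, outside 22–29 ✗; 3' end TCA has 1 G/C, need ≥2 ✗; longest run = 5, exceeds 3 ✗; Tm = 64.9 + 41·(14 − 16.4)/21 = 60.2°C ✓ — fails.
Primer B (25 nt, A=2 T=6 G=10 C=7): length 25 ✓; 3' end TCA has 1 G/C, need ≥2 ✗; longest run = 3 ✓; Tm = 64.9 + 41·(17 − 16.4)/25 = 65.9°C ✓ — fails.
Primer C (23 nt, A=6 T=9 G=2 C=6): length 23 ✓; 3' end TCT has 1 G/C, need ≥2 ✗; longest run = 2 ✓; Tm = 64.9 + 41·(8 − 16.4)/23 = 49.9°C, outside 51.5–67.2°C ✗ — fails.
Primer D (28 nt, A=10 T=4 G=8 C=6): length 28 ✓; 3' end ATC has 1 G/C, need ≥2 ✗; longest run = 4, exceeds 3 ✗; Tm = 64.9 + 41·(14 − 16.4)/28 = 61.4°C ✓ — fails.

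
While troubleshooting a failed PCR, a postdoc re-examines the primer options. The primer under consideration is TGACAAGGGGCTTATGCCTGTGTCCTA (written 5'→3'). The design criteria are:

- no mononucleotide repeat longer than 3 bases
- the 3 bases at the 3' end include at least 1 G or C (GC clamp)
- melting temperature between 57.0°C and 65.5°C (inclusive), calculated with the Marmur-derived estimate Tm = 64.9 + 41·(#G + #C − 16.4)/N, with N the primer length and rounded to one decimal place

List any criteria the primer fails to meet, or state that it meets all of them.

Fails: homopolymer run.

Base counts: A=5, T=8, G=8, C=6 (length 27).
homopolymer run: longest run = 4, exceeds 3 ✗
GC clamp: 3' end CTA has 1 G/C ✓
Tm: Tm = 64.9 + 41·(14 − 16.4)/27 = 61.3°C ✓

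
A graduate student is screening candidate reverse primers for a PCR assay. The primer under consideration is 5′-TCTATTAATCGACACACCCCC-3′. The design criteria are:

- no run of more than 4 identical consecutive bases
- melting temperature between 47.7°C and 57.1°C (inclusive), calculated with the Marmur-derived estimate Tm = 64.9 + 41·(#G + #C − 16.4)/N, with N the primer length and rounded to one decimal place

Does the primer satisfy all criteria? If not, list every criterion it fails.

Fails: homopolymer run.

Base counts: A=6, T=5, G=1, C=9 (length 21).
homopolymer run: longest run = 5, exceeds 4 ✗
Tm: Tm = 64.9 + 41·(10 − 16.4)/21 = 52.4°C ✓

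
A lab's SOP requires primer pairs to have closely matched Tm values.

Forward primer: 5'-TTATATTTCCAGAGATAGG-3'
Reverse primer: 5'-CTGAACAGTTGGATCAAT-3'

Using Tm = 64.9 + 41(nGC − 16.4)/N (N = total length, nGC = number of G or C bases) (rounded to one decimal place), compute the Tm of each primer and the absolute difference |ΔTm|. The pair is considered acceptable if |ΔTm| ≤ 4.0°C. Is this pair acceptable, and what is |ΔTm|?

|ΔTm| = 1.0°C; the pair is acceptable.

Forward: G+C = 6, N = 19 → Tm = 64.9 + 41·(6 − 16.4)/19 = 42.5°C.
Reverse: G+C = 7, N = 18 → Tm = 64.9 + 41·(7 − 16.4)/18 = 43.5°C.
|ΔTm| = |42.5 − 43.5| = 1.0°C, ≤ 4.0°C.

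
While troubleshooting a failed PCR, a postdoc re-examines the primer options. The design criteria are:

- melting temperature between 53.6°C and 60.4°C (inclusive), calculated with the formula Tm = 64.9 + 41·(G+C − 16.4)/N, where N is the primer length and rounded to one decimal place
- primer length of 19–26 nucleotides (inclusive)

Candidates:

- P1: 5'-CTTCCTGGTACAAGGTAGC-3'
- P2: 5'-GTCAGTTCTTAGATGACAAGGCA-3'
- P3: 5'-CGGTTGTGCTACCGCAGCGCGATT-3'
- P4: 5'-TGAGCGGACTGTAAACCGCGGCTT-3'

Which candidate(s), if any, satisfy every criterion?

P1 (19 nt, A=4 T=5 G=5 C=5): Tm = 64.9 + 41·(10 − 16.4)/19 = 51.1°C, outside 53.6–60.4°C ✗; length 19 ✓ — fails.
P2 (23 nt, A=7 T=6 G=6 C=4): Tm = 64.9 + 41·(10 − 16.4)/23 = 53.5°C, outside 53.6–60.4°C ✗; length 23 ✓ — fails.
P3 (24 nt, A=3 T=6 G=8 C=7): Tm = 64.9 + 41·(15 − 16.4)/24 = 62.5°C, outside 53.6–60.4°C ✗; length 24 ✓ — fails.
P4 (24 nt, A=5 T=5 G=8 C=6): Tm = 64.9 + 41·(14 − 16.4)/24 = 60.8°C, outside 53.6–60.4°C ✗; length 24 ✓ — fails.

None of the candidates satisfy all criteria.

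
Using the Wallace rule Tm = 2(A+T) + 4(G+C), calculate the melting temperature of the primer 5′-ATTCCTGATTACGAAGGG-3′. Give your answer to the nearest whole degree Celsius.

Base counts: A=5, T=5, G=5, C=3 (length 18).
Tm = 2·(5+5) + 4·(5+3) = 2·10 + 4·8 = 20 + 32 = 52°C.

52°C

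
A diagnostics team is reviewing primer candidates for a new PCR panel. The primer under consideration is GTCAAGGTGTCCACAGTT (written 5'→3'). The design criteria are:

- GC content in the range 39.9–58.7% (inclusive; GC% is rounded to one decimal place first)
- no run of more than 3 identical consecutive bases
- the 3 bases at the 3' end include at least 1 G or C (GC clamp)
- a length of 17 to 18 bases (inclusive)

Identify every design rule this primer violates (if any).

Meets all criteria.

Base counts: A=4, T=5, G=5, C=4 (length 18).
GC content: GC 9/18 = 50.0% ✓
homopolymer run: longest run = 2 ✓
GC clamp: 3' end GTT has 1 G/C ✓
length: length 18 ✓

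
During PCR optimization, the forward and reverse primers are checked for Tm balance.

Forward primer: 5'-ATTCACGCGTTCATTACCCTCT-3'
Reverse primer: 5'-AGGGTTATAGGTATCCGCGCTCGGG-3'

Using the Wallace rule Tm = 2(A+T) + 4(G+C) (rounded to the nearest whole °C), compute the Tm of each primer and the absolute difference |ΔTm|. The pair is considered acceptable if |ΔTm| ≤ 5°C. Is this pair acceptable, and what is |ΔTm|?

Forward: A=4 T=8 G=2 C=8 → Tm = 2·12 + 4·10 = 64°C.
Reverse: A=4 T=6 G=10 C=5 → Tm = 2·10 + 4·15 = 80°C.
|ΔTm| = |64 − 80| = 16°C, > 5°C.

|ΔTm| = 16°C; the pair is not acceptable.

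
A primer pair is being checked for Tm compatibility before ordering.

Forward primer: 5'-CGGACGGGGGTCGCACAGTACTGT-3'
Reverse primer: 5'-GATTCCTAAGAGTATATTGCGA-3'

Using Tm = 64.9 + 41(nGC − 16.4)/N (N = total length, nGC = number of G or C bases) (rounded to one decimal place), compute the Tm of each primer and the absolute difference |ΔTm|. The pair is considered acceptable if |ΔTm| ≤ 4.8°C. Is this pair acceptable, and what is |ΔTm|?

|ΔTm| = 15.0°C; the pair is not acceptable.

Forward: G+C = 16, N = 24 → Tm = 64.9 + 41·(16 − 16.4)/24 = 64.2°C.
Reverse: G+C = 8, N = 22 → Tm = 64.9 + 41·(8 − 16.4)/22 = 49.2°C.
|ΔTm| = |64.2 − 49.2| = 15.0°C, > 4.8°C.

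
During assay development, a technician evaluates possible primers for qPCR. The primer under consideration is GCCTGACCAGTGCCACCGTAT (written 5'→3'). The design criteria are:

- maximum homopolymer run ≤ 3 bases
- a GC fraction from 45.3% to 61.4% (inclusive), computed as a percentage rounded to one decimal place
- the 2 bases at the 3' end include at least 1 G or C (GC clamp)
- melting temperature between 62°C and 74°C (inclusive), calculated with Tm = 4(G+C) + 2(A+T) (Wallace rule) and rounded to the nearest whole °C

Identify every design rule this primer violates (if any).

Base counts: A=4, T=4, G=5, C=8 (length 21).
homopolymer run: longest run = 2 ✓
GC content: GC 13/21 = 61.9%, outside 45.3–61.4% ✗
GC clamp: 3' end AT has 0 G/C, need ≥1 ✗
Tm: Tm = 2·8 + 4·13 = 68°C ✓

Fails: GC content, GC clamp.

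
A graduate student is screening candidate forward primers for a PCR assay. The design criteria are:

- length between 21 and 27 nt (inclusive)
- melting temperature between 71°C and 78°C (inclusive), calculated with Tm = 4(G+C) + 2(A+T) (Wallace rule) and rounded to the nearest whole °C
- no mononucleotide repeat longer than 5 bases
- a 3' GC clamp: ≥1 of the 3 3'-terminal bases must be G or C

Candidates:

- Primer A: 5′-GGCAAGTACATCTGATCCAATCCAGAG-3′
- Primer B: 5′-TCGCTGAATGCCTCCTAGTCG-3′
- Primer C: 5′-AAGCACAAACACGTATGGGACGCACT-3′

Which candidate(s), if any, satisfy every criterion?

Primer C only.

Primer A (27 nt, A=9 T=5 G=6 C=7): length 27 ✓; Tm = 2·14 + 4·13 = 80°C, outside 71–78°C ✗; longest run = 2 ✓; 3' end GAG has 2 G/C ✓ — fails.
Primer B (21 nt, A=3 T=6 G=5 C=7): length 21 ✓; Tm = 2·9 + 4·12 = 66°C, outside 71–78°C ✗; longest run = 2 ✓; 3' end TCG has 2 G/C ✓ — fails.
Primer C (26 nt, A=10 T=3 G=6 C=7): length 26 ✓; Tm = 2·13 + 4·13 = 78°C ✓; longest run = 3 ✓; 3' end ACT has 1 G/C ✓ — passes.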